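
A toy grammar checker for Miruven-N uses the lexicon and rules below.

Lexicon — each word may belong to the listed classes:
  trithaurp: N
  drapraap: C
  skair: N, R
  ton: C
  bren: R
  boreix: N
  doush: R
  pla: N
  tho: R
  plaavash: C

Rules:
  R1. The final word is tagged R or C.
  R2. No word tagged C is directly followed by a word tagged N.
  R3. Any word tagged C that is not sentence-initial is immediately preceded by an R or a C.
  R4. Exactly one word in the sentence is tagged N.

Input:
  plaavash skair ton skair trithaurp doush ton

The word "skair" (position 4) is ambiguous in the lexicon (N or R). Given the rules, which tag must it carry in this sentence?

Candidates per position — 1:plaavash {C}; 2:skair {N,R}; 3:ton {C}; 4:skair {N,R}; 5:trithaurp {N}; 6:doush {R}; 7:ton {C}.
Position 2: tagging it N would leave rule 2 unsatisfiable, so it must be R.
Position 4: tagging it N would leave rule 2 unsatisfiable, so it must be R.
That leaves exactly one tagging: C R C R N R C.
Verifying each rule — rule 1 holds; rule 2 holds; rule 3 holds; rule 4 holds.

R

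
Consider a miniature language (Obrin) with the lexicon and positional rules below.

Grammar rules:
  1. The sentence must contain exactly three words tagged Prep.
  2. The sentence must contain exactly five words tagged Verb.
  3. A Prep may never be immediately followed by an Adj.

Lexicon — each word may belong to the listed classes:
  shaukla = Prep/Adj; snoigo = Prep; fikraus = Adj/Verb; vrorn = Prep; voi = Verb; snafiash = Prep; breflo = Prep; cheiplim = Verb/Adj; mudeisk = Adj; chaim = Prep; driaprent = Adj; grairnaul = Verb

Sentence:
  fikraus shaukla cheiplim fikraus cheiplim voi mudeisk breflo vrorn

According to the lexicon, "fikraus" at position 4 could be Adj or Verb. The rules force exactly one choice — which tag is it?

Candidates per position — 1:fikraus {Adj,Verb}; 2:shaukla {Prep,Adj}; 3:cheiplim {Verb,Adj}; 4:fikraus {Adj,Verb}; 5:cheiplim {Verb,Adj}; 6:voi {Verb}; 7:mudeisk {Adj}; 8:breflo {Prep}; 9:vrorn {Prep}.
Word 1 cannot be Adj — rule 2 would then fail for every completion. It is Verb.
Word 2 cannot be Adj — rule 1 would then fail for every completion. It is Prep.
Word 3 cannot be Adj — rule 2 would then fail for every completion. It is Verb.
Word 4 cannot be Adj — rule 2 would then fail for every completion. It is Verb.
Word 5 cannot be Adj — rule 2 would then fail for every completion. It is Verb.
The unique satisfying tagging is: Verb Prep Verb Verb Verb Verb Adj Prep Prep.
Checking: rule 1 satisfied; rule 2 satisfied; rule 3 satisfied.

Verb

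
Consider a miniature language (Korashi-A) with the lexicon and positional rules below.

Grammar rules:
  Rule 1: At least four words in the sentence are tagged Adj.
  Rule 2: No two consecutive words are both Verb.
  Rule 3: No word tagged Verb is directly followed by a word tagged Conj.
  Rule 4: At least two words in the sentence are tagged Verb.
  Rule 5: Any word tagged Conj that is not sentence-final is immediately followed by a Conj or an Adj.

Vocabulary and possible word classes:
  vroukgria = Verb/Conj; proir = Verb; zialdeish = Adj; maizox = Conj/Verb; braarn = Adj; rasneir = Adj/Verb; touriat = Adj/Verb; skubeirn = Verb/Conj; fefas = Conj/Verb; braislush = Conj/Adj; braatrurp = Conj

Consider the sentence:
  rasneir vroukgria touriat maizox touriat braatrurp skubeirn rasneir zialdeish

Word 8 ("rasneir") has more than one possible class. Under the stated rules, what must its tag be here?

Adj

Candidates per position — 1:rasneir {Adj,Verb}; 2:vroukgria {Verb,Conj}; 3:touriat {Adj,Verb}; 4:maizox {Conj,Verb}; 5:touriat {Adj,Verb}; 6:braatrurp {Conj}; 7:skubeirn {Verb,Conj}; 8:rasneir {Adj,Verb}; 9:zialdeish {Adj}.
Position 5: tagging it Verb would leave rule 3 unsatisfiable, so it must be Adj.
Position 7: tagging it Verb would leave rule 5 unsatisfiable, so it must be Conj.
Position 8: tagging it Verb would leave rule 5 unsatisfiable, so it must be Adj.
The remaining ambiguous positions (1, 2, 3, 4) are resolved jointly — only one combination satisfies every rule.
The only consistent sequence is: Adj Verb Adj Verb Adj Conj Conj Adj Adj.
Checking: rule 1 holds; rule 2 holds; rule 3 holds; rule 4 holds; rule 5 holds.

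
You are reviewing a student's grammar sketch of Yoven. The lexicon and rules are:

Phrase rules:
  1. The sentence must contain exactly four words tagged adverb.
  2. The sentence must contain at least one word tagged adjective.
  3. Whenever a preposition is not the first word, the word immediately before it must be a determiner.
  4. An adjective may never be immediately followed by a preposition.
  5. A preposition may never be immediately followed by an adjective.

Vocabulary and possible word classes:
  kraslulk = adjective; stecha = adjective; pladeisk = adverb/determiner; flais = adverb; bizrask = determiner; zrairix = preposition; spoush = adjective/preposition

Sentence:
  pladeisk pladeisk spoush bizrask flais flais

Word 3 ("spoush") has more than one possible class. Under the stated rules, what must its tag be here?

Candidates per position — 1:pladeisk {adverb,determiner}; 2:pladeisk {adverb,determiner}; 3:spoush {adjective,preposition}; 4:bizrask {determiner}; 5:flais {adverb}; 6:flais {adverb}.
If word 1 were determiner, no tagging could satisfy rule 1; so word 1 is adverb.
If word 2 were determiner, no tagging could satisfy rule 1; so word 2 is adverb.
If word 3 were preposition, no tagging could satisfy rule 2; so word 3 is adjective.
The only consistent sequence is: adverb adverb adjective determiner adverb adverb.
Check: rule 1 holds; rule 2 holds; rule 3 holds; rule 4 holds; rule 5 holds.

adjective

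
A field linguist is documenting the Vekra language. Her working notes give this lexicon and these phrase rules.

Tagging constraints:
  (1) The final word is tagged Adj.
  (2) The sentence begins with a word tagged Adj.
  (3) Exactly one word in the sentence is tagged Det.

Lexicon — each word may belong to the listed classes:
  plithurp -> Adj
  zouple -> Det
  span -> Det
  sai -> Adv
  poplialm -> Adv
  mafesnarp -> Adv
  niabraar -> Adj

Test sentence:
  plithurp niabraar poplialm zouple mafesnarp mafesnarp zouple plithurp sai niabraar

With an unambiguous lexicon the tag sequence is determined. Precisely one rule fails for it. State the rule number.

Fixed tagging: Adj Adj Adv Det Adv Adv Det Adj Adv Adj.
Rule check: R1 pass, R2 pass, R3 fail.
Only rule 3 fails.

3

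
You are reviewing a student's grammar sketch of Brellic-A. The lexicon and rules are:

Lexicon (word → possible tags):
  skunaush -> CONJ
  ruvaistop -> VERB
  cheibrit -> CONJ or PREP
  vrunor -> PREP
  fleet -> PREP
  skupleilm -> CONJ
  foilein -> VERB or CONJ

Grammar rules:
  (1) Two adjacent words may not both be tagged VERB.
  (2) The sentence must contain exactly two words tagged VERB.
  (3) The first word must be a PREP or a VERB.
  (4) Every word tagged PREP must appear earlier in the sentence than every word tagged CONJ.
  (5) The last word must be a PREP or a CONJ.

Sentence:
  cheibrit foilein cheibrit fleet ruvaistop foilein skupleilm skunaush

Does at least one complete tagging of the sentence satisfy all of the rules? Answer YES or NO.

Candidates per position — 1:cheibrit {CONJ,PREP}; 2:foilein {VERB,CONJ}; 3:cheibrit {CONJ,PREP}; 4:fleet {PREP}; 5:ruvaistop {VERB}; 6:foilein {VERB,CONJ}; 7:skupleilm {CONJ}; 8:skunaush {CONJ}.
One satisfying assignment: PREP VERB PREP PREP VERB CONJ CONJ CONJ.
Rule-by-rule: rule 1 satisfied; rule 2 satisfied; rule 3 satisfied; rule 4 satisfied; rule 5 satisfied.

YES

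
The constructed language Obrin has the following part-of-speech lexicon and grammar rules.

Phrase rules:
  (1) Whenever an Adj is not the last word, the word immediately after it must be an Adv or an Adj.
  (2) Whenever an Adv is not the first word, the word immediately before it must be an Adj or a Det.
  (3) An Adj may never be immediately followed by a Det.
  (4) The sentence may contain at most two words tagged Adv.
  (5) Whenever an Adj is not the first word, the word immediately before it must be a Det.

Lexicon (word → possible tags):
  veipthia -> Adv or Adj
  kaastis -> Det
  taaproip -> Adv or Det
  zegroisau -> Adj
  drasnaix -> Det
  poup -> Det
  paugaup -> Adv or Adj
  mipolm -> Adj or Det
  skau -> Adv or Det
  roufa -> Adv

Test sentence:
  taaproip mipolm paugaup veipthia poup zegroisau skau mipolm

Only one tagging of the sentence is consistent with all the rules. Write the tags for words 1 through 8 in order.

Det Det Adj Adv Det Adj Adv Det

Candidates per position — 1:taaproip {Adv,Det}; 2:mipolm {Adj,Det}; 3:paugaup {Adv,Adj}; 4:veipthia {Adv,Adj}; 5:poup {Det}; 6:zegroisau {Adj}; 7:skau {Adv,Det}; 8:mipolm {Adj,Det}.
Word 4 cannot be Adj — rule 1 would then fail for every completion. It is Adv.
Word 7 cannot be Det — rule 1 would then fail for every completion. It is Adv.
Word 8 cannot be Adj — rule 5 would then fail for every completion. It is Det.
Word 1 cannot be Adv — rule 4 would then fail for every completion. It is Det.
Word 3 cannot be Adv — rule 2 would then fail for every completion. It is Adj.
Word 2 cannot be Adj — rule 5 would then fail for every completion. It is Det.
That leaves exactly one tagging: Det Det Adj Adv Det Adj Adv Det.
Checking: rule 1 satisfied; rule 2 satisfied; rule 3 satisfied; rule 4 satisfied; rule 5 satisfied.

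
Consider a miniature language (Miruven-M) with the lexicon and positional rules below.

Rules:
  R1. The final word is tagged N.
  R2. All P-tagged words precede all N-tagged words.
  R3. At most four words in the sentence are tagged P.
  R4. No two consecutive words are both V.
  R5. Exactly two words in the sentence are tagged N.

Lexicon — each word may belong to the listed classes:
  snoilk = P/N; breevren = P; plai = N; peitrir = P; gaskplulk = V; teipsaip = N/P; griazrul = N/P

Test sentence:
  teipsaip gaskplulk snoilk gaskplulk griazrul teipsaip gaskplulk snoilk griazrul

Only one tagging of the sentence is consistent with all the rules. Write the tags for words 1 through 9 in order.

P V P V P P V N N

Candidates per position — 1:teipsaip {N,P}; 2:gaskplulk {V}; 3:snoilk {P,N}; 4:gaskplulk {V}; 5:griazrul {N,P}; 6:teipsaip {N,P}; 7:gaskplulk {V}; 8:snoilk {P,N}; 9:griazrul {N,P}.
Position 9: P is ruled out by rule 1; that leaves N.
The remaining ambiguous positions (1, 3, 5, 6, 8) are resolved jointly — only one combination satisfies every rule.
The unique satisfying tagging is: P V P V P P V N N.
Checking: rule 1 satisfied; rule 2 satisfied; rule 3 satisfied; rule 4 satisfied; rule 5 satisfied.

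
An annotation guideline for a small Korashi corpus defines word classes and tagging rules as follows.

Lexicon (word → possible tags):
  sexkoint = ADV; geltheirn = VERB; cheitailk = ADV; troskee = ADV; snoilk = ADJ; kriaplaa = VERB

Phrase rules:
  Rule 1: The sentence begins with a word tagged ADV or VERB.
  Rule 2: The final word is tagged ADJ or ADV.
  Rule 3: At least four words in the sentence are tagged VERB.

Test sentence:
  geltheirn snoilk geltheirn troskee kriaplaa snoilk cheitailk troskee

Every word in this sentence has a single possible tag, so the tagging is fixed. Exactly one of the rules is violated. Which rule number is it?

3

Fixed tagging: VERB ADJ VERB ADV VERB ADJ ADV ADV.
Rule check: R1 ✓, R2 ✓, R3 ✗.
Only rule 3 fails.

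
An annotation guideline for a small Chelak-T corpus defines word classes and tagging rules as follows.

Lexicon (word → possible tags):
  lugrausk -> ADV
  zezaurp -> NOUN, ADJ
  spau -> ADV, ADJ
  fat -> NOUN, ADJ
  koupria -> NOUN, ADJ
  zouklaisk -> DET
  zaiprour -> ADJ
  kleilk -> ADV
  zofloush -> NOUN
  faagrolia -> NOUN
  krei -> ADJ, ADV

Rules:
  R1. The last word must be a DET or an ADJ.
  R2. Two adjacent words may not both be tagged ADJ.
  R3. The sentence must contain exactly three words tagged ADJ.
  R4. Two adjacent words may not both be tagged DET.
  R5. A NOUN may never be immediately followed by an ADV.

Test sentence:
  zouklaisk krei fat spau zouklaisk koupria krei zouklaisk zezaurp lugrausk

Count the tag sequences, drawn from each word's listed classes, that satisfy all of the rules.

Candidates per position — 1:zouklaisk {DET}; 2:krei {ADJ,ADV}; 3:fat {NOUN,ADJ}; 4:spau {ADV,ADJ}; 5:zouklaisk {DET}; 6:koupria {NOUN,ADJ}; 7:krei {ADJ,ADV}; 8:zouklaisk {DET}; 9:zezaurp {NOUN,ADJ}; 10:lugrausk {ADV}.
There are 64 candidate sequences in total.
Rule 1 cannot be satisfied by any choice of tags from the lexicon.
So there is no consistent tagging.
Count = 0.

0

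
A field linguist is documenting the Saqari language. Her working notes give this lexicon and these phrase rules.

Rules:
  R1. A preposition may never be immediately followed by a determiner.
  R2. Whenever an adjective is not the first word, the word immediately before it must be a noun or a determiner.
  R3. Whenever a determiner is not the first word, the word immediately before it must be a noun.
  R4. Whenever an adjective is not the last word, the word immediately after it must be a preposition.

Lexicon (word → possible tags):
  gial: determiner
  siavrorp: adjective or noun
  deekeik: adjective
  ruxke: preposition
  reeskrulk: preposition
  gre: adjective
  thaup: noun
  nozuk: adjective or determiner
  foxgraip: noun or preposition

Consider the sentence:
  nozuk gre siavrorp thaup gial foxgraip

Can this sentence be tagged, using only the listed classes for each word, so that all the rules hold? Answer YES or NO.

NO

Candidates per position — 1:nozuk {adjective,determiner}; 2:gre {adjective}; 3:siavrorp {adjective,noun}; 4:thaup {noun}; 5:gial {determiner}; 6:foxgraip {noun,preposition}.
Rule 4 cannot be satisfied by any choice of tags from the lexicon.
So there is no consistent tagging.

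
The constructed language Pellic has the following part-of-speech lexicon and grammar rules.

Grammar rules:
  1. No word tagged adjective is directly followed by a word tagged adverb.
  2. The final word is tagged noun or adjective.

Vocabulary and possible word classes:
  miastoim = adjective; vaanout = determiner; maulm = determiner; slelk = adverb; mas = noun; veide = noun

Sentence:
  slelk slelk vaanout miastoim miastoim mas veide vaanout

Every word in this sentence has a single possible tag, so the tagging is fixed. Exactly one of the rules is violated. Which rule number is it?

Fixed tagging: adverb adverb determiner adjective adjective noun noun determiner.
Checking each rule: R1 holds, R2 violated.
Only rule 2 fails.

2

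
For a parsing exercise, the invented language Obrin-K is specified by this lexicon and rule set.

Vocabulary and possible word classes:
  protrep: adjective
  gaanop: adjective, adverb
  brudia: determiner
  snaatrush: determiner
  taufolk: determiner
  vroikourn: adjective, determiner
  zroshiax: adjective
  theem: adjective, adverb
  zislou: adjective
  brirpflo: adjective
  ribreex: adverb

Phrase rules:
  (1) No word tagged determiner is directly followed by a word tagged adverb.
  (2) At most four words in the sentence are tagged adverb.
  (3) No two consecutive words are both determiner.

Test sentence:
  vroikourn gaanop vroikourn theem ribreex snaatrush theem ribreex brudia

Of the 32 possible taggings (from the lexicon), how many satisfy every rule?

Candidates per position — 1:vroikourn {adjective,determiner}; 2:gaanop {adjective,adverb}; 3:vroikourn {adjective,determiner}; 4:theem {adjective,adverb}; 5:ribreex {adverb}; 6:snaatrush {determiner}; 7:theem {adjective,adverb}; 8:ribreex {adverb}; 9:brudia {determiner}.
There are 32 candidate sequences in total.
Checking each against the rules leaves 9 sequences.
Count = 9.

9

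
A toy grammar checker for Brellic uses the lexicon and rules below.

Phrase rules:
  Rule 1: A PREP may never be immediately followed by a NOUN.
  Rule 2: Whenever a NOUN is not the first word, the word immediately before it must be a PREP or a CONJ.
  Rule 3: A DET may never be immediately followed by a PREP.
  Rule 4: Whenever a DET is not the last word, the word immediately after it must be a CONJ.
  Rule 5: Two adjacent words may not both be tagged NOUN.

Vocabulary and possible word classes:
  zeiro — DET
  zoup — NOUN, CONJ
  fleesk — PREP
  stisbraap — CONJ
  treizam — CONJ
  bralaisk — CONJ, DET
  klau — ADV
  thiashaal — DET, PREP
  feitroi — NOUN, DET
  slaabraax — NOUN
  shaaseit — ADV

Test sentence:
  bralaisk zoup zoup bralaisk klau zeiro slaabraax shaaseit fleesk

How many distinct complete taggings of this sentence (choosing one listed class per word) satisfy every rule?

Candidates per position — 1:bralaisk {CONJ,DET}; 2:zoup {NOUN,CONJ}; 3:zoup {NOUN,CONJ}; 4:bralaisk {CONJ,DET}; 5:klau {ADV}; 6:zeiro {DET}; 7:slaabraax {NOUN}; 8:shaaseit {ADV}; 9:fleesk {PREP}.
There are 16 candidate sequences in total.
Rule 2 cannot be satisfied by any choice of tags from the lexicon.
So there is no consistent tagging.
Count = 0.

0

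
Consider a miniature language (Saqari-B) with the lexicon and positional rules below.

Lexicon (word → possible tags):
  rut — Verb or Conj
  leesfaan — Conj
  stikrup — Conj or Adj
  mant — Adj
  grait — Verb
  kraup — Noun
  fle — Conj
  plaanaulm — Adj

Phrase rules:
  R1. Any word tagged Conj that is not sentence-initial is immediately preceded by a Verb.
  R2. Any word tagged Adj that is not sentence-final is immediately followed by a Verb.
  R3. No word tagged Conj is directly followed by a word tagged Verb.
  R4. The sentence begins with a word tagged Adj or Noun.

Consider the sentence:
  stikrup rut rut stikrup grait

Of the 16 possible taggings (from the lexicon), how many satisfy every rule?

Candidates per position — 1:stikrup {Conj,Adj}; 2:rut {Verb,Conj}; 3:rut {Verb,Conj}; 4:stikrup {Conj,Adj}; 5:grait {Verb}.
There are 16 candidate sequences in total.
The sequences that satisfy every rule: Adj Verb Verb Adj Verb; Adj Verb Conj Adj Verb.
Count = 2.

2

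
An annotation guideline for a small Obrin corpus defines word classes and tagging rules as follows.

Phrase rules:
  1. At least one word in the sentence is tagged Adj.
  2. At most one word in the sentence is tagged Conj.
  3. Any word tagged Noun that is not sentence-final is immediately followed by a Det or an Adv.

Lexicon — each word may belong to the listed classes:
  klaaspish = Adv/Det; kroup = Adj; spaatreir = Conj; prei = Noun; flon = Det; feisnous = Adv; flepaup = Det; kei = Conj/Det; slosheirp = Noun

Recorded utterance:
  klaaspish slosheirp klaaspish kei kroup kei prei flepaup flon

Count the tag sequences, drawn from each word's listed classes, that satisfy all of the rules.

12

Candidates per position — 1:klaaspish {Adv,Det}; 2:slosheirp {Noun}; 3:klaaspish {Adv,Det}; 4:kei {Conj,Det}; 5:kroup {Adj}; 6:kei {Conj,Det}; 7:prei {Noun}; 8:flepaup {Det}; 9:flon {Det}.
There are 16 candidate sequences in total.
Checking each against the rules leaves 12 sequences.
Count = 12.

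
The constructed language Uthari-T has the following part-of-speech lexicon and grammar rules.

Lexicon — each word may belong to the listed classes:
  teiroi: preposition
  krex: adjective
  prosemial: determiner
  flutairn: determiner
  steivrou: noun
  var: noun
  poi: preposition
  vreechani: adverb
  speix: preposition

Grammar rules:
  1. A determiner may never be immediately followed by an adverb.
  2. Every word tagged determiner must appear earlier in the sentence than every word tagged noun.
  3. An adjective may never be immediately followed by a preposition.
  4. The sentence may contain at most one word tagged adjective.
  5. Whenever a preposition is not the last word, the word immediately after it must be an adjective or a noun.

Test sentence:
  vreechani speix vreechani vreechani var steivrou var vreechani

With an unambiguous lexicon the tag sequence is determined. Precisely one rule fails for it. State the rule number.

Fixed tagging: adverb preposition adverb adverb noun noun noun adverb.
Checking each rule: R1 ok, R2 ok, R3 ok, R4 ok, R5 fails.
Only rule 5 fails.

5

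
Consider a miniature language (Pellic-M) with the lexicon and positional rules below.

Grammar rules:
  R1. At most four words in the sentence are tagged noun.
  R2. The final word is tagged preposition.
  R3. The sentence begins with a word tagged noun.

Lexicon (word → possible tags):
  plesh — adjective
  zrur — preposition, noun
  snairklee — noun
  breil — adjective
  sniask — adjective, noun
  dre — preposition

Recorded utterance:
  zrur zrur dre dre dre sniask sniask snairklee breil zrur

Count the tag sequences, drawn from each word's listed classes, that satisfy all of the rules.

7

Candidates per position — 1:zrur {preposition,noun}; 2:zrur {preposition,noun}; 3:dre {preposition}; 4:dre {preposition}; 5:dre {preposition}; 6:sniask {adjective,noun}; 7:sniask {adjective,noun}; 8:snairklee {noun}; 9:breil {adjective}; 10:zrur {preposition,noun}.
There are 32 candidate sequences in total.
Checking each against the rules leaves 7 sequences.
Count = 7.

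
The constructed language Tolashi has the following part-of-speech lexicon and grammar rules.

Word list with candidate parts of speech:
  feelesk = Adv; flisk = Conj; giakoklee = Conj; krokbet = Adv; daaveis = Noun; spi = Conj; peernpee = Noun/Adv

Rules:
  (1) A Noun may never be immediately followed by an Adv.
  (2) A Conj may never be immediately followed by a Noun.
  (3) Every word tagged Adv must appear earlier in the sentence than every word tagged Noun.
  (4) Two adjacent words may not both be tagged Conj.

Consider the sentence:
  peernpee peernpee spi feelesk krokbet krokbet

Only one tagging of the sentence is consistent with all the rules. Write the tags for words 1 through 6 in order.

Candidates per position — 1:peernpee {Noun,Adv}; 2:peernpee {Noun,Adv}; 3:spi {Conj}; 4:feelesk {Adv}; 5:krokbet {Adv}; 6:krokbet {Adv}.
Word 1 cannot be Noun — rule 3 would then fail for every completion. It is Adv.
Word 2 cannot be Noun — rule 3 would then fail for every completion. It is Adv.
That leaves exactly one tagging: Adv Adv Conj Adv Adv Adv.
Check: rule 1 holds; rule 2 holds; rule 3 holds; rule 4 holds.

Adv Adv Conj Adv Adv Adv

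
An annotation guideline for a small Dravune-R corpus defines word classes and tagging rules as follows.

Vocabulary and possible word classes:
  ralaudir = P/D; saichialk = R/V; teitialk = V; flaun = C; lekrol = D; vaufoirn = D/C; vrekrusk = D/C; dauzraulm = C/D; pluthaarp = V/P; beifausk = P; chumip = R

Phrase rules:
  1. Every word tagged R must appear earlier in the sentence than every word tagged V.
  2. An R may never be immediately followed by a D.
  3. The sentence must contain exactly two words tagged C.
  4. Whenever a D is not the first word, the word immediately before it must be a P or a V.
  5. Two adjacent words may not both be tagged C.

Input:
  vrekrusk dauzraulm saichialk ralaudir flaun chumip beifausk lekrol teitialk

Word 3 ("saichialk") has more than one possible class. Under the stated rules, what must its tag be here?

Candidates per position — 1:vrekrusk {D,C}; 2:dauzraulm {C,D}; 3:saichialk {R,V}; 4:ralaudir {P,D}; 5:flaun {C}; 6:chumip {R}; 7:beifausk {P}; 8:lekrol {D}; 9:teitialk {V}.
At position 2, choosing D makes rule 4 impossible to satisfy; hence C.
At position 3, choosing V makes rule 1 impossible to satisfy; hence R.
At position 4, choosing D makes rule 2 impossible to satisfy; hence P.
At position 1, choosing C makes rule 3 impossible to satisfy; hence D.
So the tagging must be: D C R P C R P D V.
Check: rule 1 ok; rule 2 ok; rule 3 ok; rule 4 ok; rule 5 ok.

R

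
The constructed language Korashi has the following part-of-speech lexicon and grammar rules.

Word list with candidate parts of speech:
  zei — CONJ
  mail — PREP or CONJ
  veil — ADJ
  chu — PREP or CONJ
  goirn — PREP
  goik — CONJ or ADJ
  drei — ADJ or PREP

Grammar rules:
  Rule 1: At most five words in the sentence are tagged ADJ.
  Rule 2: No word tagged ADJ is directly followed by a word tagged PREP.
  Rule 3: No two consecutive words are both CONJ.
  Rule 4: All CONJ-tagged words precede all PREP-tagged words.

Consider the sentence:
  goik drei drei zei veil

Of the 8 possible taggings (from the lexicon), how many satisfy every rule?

Candidates per position — 1:goik {CONJ,ADJ}; 2:drei {ADJ,PREP}; 3:drei {ADJ,PREP}; 4:zei {CONJ}; 5:veil {ADJ}.
There are 8 candidate sequences in total.
The sequences that satisfy every rule: CONJ ADJ ADJ CONJ ADJ; ADJ ADJ ADJ CONJ ADJ.
Count = 2.

2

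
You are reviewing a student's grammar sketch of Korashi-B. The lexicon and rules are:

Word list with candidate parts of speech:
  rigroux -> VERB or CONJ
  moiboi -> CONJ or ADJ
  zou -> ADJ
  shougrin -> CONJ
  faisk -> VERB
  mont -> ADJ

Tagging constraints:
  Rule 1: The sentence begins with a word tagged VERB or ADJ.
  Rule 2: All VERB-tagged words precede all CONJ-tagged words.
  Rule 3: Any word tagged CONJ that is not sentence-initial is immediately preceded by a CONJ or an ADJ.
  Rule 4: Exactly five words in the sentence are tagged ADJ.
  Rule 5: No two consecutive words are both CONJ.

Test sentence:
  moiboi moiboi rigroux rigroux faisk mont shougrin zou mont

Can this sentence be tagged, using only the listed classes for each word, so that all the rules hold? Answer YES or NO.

Candidates per position — 1:moiboi {CONJ,ADJ}; 2:moiboi {CONJ,ADJ}; 3:rigroux {VERB,CONJ}; 4:rigroux {VERB,CONJ}; 5:faisk {VERB}; 6:mont {ADJ}; 7:shougrin {CONJ}; 8:zou {ADJ}; 9:mont {ADJ}.
One satisfying assignment: ADJ ADJ VERB VERB VERB ADJ CONJ ADJ ADJ.
Check: rule 1 satisfied; rule 2 satisfied; rule 3 satisfied; rule 4 satisfied; rule 5 satisfied.

YES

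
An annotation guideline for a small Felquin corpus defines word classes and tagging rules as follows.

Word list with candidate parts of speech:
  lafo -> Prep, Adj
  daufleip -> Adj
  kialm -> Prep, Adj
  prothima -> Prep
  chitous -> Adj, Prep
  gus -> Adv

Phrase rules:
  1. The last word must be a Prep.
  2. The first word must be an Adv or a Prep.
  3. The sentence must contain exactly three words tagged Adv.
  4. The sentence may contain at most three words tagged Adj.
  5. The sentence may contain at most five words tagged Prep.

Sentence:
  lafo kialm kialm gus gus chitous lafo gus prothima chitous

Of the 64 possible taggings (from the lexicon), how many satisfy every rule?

Candidates per position — 1:lafo {Prep,Adj}; 2:kialm {Prep,Adj}; 3:kialm {Prep,Adj}; 4:gus {Adv}; 5:gus {Adv}; 6:chitous {Adj,Prep}; 7:lafo {Prep,Adj}; 8:gus {Adv}; 9:prothima {Prep}; 10:chitous {Adj,Prep}.
There are 64 candidate sequences in total.
Checking each against the rules leaves 10 sequences.
Count = 10.

10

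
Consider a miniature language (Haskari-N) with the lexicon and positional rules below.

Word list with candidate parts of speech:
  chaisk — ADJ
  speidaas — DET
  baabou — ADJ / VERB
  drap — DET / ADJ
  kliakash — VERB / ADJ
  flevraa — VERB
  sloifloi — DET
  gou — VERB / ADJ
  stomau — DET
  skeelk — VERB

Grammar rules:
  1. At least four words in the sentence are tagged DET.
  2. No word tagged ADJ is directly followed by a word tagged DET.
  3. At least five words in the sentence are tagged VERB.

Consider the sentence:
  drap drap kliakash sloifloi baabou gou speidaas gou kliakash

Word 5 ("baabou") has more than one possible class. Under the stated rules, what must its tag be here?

VERB

Candidates per position — 1:drap {DET,ADJ}; 2:drap {DET,ADJ}; 3:kliakash {VERB,ADJ}; 4:sloifloi {DET}; 5:baabou {ADJ,VERB}; 6:gou {VERB,ADJ}; 7:speidaas {DET}; 8:gou {VERB,ADJ}; 9:kliakash {VERB,ADJ}.
At position 1, choosing ADJ makes rule 1 impossible to satisfy; hence DET.
At position 2, choosing ADJ makes rule 1 impossible to satisfy; hence DET.
At position 3, choosing ADJ makes rule 2 impossible to satisfy; hence VERB.
At position 5, choosing ADJ makes rule 3 impossible to satisfy; hence VERB.
At position 6, choosing ADJ makes rule 2 impossible to satisfy; hence VERB.
At position 8, choosing ADJ makes rule 3 impossible to satisfy; hence VERB.
At position 9, choosing ADJ makes rule 3 impossible to satisfy; hence VERB.
The only consistent sequence is: DET DET VERB DET VERB VERB DET VERB VERB.
Check: rule 1 ok; rule 2 ok; rule 3 ok.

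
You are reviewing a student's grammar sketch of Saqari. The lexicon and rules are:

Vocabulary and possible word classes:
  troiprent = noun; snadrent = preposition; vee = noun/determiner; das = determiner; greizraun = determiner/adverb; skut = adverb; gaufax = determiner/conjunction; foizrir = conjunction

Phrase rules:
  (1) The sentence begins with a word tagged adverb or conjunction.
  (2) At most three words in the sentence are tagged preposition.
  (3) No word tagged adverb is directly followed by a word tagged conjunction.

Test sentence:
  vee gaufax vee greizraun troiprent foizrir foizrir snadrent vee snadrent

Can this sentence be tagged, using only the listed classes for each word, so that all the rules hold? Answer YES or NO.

Candidates per position — 1:vee {noun,determiner}; 2:gaufax {determiner,conjunction}; 3:vee {noun,determiner}; 4:greizraun {determiner,adverb}; 5:troiprent {noun}; 6:foizrir {conjunction}; 7:foizrir {conjunction}; 8:snadrent {preposition}; 9:vee {noun,determiner}; 10:snadrent {preposition}.
Rule 1 cannot be satisfied by any choice of tags from the lexicon.
So there is no consistent tagging.

NO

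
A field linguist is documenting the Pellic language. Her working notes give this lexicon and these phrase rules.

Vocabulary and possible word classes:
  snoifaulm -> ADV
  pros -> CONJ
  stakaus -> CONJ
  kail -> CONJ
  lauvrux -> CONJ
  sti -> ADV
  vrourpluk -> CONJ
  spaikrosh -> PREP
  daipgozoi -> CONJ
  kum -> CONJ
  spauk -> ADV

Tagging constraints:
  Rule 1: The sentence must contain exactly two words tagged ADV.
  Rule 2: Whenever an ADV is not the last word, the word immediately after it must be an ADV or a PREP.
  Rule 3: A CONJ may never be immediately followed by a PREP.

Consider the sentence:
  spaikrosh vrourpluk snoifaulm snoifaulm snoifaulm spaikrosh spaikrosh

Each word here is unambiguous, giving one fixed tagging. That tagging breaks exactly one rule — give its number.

1

Fixed tagging: PREP CONJ ADV ADV ADV PREP PREP.
Rule check: R1 ✗, R2 ✓, R3 ✓.
Only rule 1 fails.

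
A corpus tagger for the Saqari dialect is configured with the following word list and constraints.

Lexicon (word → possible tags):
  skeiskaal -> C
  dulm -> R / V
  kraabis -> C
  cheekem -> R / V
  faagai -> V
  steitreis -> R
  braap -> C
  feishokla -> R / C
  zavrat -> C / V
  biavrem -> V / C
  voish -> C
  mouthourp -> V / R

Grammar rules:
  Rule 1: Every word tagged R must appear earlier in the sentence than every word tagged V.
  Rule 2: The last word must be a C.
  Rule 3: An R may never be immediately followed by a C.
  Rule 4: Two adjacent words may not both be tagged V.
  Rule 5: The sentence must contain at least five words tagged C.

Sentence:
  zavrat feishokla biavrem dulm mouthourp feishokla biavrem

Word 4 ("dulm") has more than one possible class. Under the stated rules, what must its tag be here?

Candidates per position — 1:zavrat {C,V}; 2:feishokla {R,C}; 3:biavrem {V,C}; 4:dulm {R,V}; 5:mouthourp {V,R}; 6:feishokla {R,C}; 7:biavrem {V,C}.
If word 1 were V, no tagging could satisfy rule 5; so word 1 is C.
If word 2 were R, no tagging could satisfy rule 5; so word 2 is C.
If word 3 were V, no tagging could satisfy rule 5; so word 3 is C.
If word 6 were R, no tagging could satisfy rule 5; so word 6 is C.
If word 7 were V, no tagging could satisfy rule 2; so word 7 is C.
If word 5 were R, no tagging could satisfy rule 3; so word 5 is V.
If word 4 were V, no tagging could satisfy rule 4; so word 4 is R.
So the tagging must be: C C C R V C C.
Checking: rule 1 ✓; rule 2 ✓; rule 3 ✓; rule 4 ✓; rule 5 ✓.

R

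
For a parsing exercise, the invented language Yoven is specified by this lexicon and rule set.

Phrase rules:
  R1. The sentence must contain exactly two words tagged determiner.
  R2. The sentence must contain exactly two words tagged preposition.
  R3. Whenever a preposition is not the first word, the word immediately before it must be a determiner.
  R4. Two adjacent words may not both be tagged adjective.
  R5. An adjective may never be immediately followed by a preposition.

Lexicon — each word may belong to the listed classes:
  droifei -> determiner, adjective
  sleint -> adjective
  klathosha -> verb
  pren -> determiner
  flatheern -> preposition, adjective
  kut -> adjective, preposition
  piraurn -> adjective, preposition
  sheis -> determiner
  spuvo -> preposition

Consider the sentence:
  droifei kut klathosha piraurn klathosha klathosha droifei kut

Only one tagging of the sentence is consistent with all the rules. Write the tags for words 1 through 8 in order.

Candidates per position — 1:droifei {determiner,adjective}; 2:kut {adjective,preposition}; 3:klathosha {verb}; 4:piraurn {adjective,preposition}; 5:klathosha {verb}; 6:klathosha {verb}; 7:droifei {determiner,adjective}; 8:kut {adjective,preposition}.
Word 1 cannot be adjective — rule 1 would then fail for every completion. It is determiner.
Word 4 cannot be preposition — rule 3 would then fail for every completion. It is adjective.
Word 7 cannot be adjective — rule 1 would then fail for every completion. It is determiner.
Word 8 cannot be adjective — rule 2 would then fail for every completion. It is preposition.
Word 2 cannot be adjective — rule 2 would then fail for every completion. It is preposition.
So the tagging must be: determiner preposition verb adjective verb verb determiner preposition.
Verifying each rule — rule 1 ok; rule 2 ok; rule 3 ok; rule 4 ok; rule 5 ok.

determiner preposition verb adjective verb verb determiner preposition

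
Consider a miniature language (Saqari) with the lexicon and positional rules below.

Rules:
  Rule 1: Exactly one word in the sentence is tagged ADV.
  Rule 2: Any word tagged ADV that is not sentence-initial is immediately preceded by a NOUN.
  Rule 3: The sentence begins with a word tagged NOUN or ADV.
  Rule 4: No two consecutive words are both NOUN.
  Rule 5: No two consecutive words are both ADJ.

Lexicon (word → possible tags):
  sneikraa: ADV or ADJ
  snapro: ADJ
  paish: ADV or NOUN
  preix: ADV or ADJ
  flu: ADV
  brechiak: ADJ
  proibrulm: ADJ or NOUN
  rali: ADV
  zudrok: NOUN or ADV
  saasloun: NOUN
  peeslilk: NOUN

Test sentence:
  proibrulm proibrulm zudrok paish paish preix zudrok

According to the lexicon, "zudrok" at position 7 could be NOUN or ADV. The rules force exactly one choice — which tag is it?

Candidates per position — 1:proibrulm {ADJ,NOUN}; 2:proibrulm {ADJ,NOUN}; 3:zudrok {NOUN,ADV}; 4:paish {ADV,NOUN}; 5:paish {ADV,NOUN}; 6:preix {ADV,ADJ}; 7:zudrok {NOUN,ADV}.
Position 1: ADJ is ruled out by rule 3; that leaves NOUN.
Position 2: NOUN is ruled out by rule 4; that leaves ADJ.
Position 3: ADV is ruled out by rule 2; that leaves NOUN.
Position 4: NOUN is ruled out by rule 4; that leaves ADV.
Position 5: ADV is ruled out by rule 1; that leaves NOUN.
Position 6: ADV is ruled out by rule 1; that leaves ADJ.
Position 7: ADV is ruled out by rule 1; that leaves NOUN.
So the tagging must be: NOUN ADJ NOUN ADV NOUN ADJ NOUN.
Checking: rule 1 holds; rule 2 holds; rule 3 holds; rule 4 holds; rule 5 holds.

NOUN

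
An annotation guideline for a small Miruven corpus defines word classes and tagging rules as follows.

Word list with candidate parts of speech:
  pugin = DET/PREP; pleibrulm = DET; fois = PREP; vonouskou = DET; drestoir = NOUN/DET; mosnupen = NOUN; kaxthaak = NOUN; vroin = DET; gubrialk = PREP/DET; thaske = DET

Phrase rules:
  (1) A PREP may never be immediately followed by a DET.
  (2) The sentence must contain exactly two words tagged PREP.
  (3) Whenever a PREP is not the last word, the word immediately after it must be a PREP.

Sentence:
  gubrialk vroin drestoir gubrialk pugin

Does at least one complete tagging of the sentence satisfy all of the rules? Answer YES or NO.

YES

Candidates per position — 1:gubrialk {PREP,DET}; 2:vroin {DET}; 3:drestoir {NOUN,DET}; 4:gubrialk {PREP,DET}; 5:pugin {DET,PREP}.
One satisfying assignment: DET DET NOUN PREP PREP.
Check: rule 1 holds; rule 2 holds; rule 3 holds.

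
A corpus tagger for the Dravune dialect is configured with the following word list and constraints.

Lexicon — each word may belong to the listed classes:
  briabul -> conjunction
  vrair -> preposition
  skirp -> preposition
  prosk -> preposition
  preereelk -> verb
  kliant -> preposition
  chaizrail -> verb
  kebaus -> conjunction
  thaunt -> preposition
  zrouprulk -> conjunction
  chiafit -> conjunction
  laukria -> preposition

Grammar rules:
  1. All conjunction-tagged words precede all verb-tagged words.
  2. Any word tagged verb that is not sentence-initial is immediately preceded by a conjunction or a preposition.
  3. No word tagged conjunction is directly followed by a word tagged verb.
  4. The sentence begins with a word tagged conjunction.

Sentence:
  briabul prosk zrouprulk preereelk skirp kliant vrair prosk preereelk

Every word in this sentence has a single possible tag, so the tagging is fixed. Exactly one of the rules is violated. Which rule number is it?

3

Fixed tagging: conjunction preposition conjunction verb preposition preposition preposition preposition verb.
Applying the rules: R1 ok, R2 ok, R3 fails, R4 ok.
Only rule 3 fails.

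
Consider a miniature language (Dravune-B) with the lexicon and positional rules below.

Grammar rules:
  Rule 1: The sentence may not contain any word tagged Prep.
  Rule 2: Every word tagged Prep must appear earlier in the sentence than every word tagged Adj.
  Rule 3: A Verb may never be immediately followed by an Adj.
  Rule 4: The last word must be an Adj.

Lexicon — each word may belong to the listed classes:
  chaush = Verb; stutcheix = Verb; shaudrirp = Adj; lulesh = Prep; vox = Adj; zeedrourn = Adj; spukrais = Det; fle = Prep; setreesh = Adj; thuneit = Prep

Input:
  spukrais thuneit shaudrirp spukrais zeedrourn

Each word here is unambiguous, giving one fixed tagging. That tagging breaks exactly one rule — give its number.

1

Fixed tagging: Det Prep Adj Det Adj.
Checking each rule: R1 fails, R2 ok, R3 ok, R4 ok.
Only rule 1 fails.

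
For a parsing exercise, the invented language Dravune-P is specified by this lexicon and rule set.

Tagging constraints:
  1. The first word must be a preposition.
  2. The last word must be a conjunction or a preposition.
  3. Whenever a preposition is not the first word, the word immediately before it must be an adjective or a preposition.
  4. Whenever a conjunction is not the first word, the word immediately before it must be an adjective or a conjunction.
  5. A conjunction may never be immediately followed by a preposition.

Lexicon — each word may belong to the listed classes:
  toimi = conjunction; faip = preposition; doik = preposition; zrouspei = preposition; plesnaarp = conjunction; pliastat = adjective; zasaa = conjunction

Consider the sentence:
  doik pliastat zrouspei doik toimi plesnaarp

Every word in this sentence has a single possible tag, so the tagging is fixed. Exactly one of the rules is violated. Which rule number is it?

4

Fixed tagging: preposition adjective preposition preposition conjunction conjunction.
Rule check: R1 ✓, R2 ✓, R3 ✓, R4 ✗, R5 ✓.
Only rule 4 fails.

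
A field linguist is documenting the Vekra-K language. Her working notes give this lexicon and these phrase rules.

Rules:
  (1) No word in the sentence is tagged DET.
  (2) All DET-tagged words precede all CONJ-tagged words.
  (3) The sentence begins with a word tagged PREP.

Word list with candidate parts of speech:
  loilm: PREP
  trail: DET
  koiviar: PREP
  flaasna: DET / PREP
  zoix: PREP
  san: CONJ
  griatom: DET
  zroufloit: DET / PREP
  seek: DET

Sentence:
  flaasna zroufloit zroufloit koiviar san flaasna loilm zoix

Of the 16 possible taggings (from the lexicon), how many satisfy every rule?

1

Candidates per position — 1:flaasna {DET,PREP}; 2:zroufloit {DET,PREP}; 3:zroufloit {DET,PREP}; 4:koiviar {PREP}; 5:san {CONJ}; 6:flaasna {DET,PREP}; 7:loilm {PREP}; 8:zoix {PREP}.
There are 16 candidate sequences in total.
The sequences that satisfy every rule: PREP PREP PREP PREP CONJ PREP PREP PREP.
Count = 1.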